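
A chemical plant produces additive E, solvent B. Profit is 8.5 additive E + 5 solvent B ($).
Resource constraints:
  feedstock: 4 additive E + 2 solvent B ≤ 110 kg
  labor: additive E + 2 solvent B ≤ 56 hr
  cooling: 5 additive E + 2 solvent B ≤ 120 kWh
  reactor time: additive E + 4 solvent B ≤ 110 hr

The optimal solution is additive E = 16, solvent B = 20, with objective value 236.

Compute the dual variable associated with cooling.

1.5

At the optimum: feedstock uses 104 of 110 (slack = 6); labor uses 56 of 56 (binding); cooling uses 120 of 120 (binding); reactor time uses 96 of 110 (slack = 14).
By complementary slackness, y = 0 for the non-binding constraints.
The binding rows give the dual system: 1·y_labor + 5·y_cooling = 8.5 and 2·y_labor + 2·y_cooling = 5.
→ y_labor = 1 and y_cooling = 1.5.
Shadow price of cooling = 1.5.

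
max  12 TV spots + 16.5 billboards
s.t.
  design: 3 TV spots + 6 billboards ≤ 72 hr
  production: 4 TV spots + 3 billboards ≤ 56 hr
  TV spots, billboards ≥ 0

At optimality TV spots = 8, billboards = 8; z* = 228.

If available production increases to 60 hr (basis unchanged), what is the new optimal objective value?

234

Check each constraint at x*: design 72/72 (tight); production 56/56 (tight).
Dual feasibility on the basic columns requires 3·y_design + 4·y_production = 12, 6·y_design + 3·y_production = 16.5.
→ y_design = 2 and y_production = 1.5.
Δz = y_production·Δb = 1.5 × (4) = 6, so new z* = 228 + 6 = 234.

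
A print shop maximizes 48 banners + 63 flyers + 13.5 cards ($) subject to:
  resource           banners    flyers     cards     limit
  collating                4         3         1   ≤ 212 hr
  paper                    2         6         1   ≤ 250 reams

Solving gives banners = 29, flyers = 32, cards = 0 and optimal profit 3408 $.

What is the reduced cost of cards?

At the optimum: collating uses 212 of 212 (binding); paper uses 250 of 250 (binding).
Dual feasibility on the basic columns requires 4·y_collating + 2·y_paper = 48, 3·y_collating + 6·y_paper = 63.
→ y_collating = 9 and y_paper = 6.
Reduced cost of cards: c₃ − yᵀa₃ = 13.5 − (9·1 + 6·1) = 13.5 − 15 = -1.5.

-1.5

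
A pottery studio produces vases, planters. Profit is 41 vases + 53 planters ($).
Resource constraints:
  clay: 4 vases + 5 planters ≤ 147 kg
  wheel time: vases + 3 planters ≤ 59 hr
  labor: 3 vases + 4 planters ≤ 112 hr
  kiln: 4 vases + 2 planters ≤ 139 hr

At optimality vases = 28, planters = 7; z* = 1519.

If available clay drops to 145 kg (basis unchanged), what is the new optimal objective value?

1509

At the optimum: clay uses 147 of 147 (binding); wheel time uses 49 of 59 (slack = 10); labor uses 112 of 112 (binding); kiln uses 126 of 139 (slack = 13).
Since wheel time, kiln are not tight, their duals are 0.
The binding rows give the dual system: 4·y_clay + 3·y_labor = 41 and 5·y_clay + 4·y_labor = 53.
This yields shadow prices y_clay = 5, y_labor = 7.
Δz = y_clay·Δb = 5 × (-2) = -10, so new z* = 1519 − 10 = 1509.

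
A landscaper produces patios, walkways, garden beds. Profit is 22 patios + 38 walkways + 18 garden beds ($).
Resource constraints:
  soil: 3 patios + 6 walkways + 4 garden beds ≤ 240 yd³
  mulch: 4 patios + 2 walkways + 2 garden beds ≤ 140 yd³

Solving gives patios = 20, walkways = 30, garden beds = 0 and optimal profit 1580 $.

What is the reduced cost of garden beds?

Both soil and mulch are binding at x*.
Dual feasibility on the basic columns requires 3·y_soil + 4·y_mulch = 22, 6·y_soil + 2·y_mulch = 38.
This yields shadow prices y_soil = 6, y_mulch = 1.
Reduced cost of garden beds: c₃ − yᵀa₃ = 18 − (6·4 + 1·2) = 18 − 26 = -8.

-8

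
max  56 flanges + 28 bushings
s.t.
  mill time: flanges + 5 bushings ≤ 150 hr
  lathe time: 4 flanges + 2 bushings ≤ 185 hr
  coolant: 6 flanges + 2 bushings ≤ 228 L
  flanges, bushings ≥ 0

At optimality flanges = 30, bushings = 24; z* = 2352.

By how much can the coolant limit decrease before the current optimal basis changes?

168

Binding constraints: mill time, coolant. The basis is B = [[1,5],[6,2]] with det -28.
Per unit decrease in coolant, x* moves by d = (-0.1786, 0.0357).
The basis stays optimal until flanges reaches 0; allowable decrease = 168 L.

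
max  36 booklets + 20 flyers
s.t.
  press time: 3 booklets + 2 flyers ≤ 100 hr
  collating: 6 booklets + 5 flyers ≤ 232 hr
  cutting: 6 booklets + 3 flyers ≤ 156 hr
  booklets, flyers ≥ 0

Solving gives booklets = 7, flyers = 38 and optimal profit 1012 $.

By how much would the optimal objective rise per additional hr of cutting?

Binding: collating and cutting. Non-binding: press time (3 unused).
Slack constraints have shadow price 0 (complementary slackness).
Dual feasibility on the basic columns requires 6·y_collating + 6·y_cutting = 36, 5·y_collating + 3·y_cutting = 20.
→ y_collating = 1 and y_cutting = 5.
Shadow price of cutting = 5.

5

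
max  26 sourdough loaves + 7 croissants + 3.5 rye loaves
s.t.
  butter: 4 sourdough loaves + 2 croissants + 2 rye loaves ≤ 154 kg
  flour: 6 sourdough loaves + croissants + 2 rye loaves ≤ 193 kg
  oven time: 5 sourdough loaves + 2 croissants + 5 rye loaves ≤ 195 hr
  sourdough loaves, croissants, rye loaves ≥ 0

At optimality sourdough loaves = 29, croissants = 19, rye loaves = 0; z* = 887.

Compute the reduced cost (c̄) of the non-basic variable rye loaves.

Binding: butter and flour. Non-binding: oven time (12 unused).
Since oven time is not tight, its dual is 0.
The binding rows give the dual system: 4·y_butter + 6·y_flour = 26 and 2·y_butter + 1·y_flour = 7.
This yields shadow prices y_butter = 2, y_flour = 3.
Reduced cost of rye loaves: c₃ − yᵀa₃ = 3.5 − (2·2 + 3·2) = 3.5 − 10 = -6.5.

-6.5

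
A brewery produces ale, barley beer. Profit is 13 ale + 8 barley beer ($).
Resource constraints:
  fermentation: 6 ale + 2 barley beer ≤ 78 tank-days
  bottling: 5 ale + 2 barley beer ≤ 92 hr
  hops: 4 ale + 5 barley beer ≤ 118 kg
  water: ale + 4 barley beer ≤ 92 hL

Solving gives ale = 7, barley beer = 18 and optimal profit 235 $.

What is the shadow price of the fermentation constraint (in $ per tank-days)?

1.5

At the optimum: fermentation uses 78 of 78 (binding); bottling uses 71 of 92 (slack = 21); hops uses 118 of 118 (binding); water uses 79 of 92 (slack = 13).
Slack constraints have shadow price 0 (complementary slackness).
From A_Bᵀ y = c: 6·y_fermentation + 4·y_hops = 13; 2·y_fermentation + 5·y_hops = 8.
This yields shadow prices y_fermentation = 1.5, y_hops = 1.
Shadow price of fermentation = 1.5.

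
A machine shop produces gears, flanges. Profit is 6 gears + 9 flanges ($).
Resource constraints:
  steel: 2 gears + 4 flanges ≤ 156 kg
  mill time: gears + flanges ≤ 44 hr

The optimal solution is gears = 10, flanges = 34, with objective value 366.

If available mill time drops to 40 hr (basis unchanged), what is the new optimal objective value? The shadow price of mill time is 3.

Δb = -4, so new z* = 366 + (3)·(-4) = 366 − 12 = 354.

354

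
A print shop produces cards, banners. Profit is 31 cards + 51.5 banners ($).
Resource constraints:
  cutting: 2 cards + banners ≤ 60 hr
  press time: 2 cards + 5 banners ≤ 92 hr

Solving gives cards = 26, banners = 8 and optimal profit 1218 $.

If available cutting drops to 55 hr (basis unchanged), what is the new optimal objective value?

Check each constraint at x*: cutting 60/60 (tight); press time 92/92 (tight).
Dual feasibility on the basic columns requires 2·y_cutting + 2·y_press time = 31, 1·y_cutting + 5·y_press time = 51.5.
This yields shadow prices y_cutting = 6.5, y_press time = 9.
Δz = y_cutting·Δb = 6.5 × (-5) = -32.5, so new z* = 1218 − 32.5 = 1185.5.

1185.5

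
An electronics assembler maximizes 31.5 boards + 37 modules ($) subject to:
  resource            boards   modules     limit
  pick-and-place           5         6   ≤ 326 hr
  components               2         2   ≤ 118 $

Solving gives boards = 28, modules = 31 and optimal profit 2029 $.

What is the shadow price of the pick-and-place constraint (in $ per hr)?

5.5

Check each constraint at x*: pick-and-place 326/326 (tight); components 118/118 (tight).
From A_Bᵀ y = c: 5·y_pick-and-place + 2·y_components = 31.5; 6·y_pick-and-place + 2·y_components = 37.
This yields shadow prices y_pick-and-place = 5.5, y_components = 2.
Shadow price of pick-and-place = 5.5.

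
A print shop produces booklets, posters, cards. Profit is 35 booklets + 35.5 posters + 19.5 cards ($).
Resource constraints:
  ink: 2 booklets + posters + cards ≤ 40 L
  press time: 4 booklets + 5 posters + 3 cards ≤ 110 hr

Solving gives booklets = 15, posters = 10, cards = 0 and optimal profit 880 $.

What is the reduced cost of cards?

Both ink and press time are binding at x*.
Dual feasibility on the basic columns requires 2·y_ink + 4·y_press time = 35, 1·y_ink + 5·y_press time = 35.5.
Solving: y_ink = 5.5, y_press time = 6.
Reduced cost of cards: c₃ − yᵀa₃ = 19.5 − (5.5·1 + 6·3) = 19.5 − 23.5 = -4.

-4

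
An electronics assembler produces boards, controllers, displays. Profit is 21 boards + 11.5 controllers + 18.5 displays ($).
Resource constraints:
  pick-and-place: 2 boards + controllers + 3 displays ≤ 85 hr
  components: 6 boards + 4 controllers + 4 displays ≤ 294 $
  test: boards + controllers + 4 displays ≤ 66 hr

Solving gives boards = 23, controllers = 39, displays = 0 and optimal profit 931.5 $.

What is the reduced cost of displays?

At the optimum: pick-and-place uses 85 of 85 (binding); components uses 294 of 294 (binding); test uses 62 of 66 (slack = 4).
Since test is not tight, its dual is 0.
The binding rows give the dual system: 2·y_pick-and-place + 6·y_components = 21 and 1·y_pick-and-place + 4·y_components = 11.5.
→ y_pick-and-place = 7.5 and y_components = 1.
Reduced cost of displays: c₃ − yᵀa₃ = 18.5 − (7.5·3 + 1·4) = 18.5 − 26.5 = -8.

-8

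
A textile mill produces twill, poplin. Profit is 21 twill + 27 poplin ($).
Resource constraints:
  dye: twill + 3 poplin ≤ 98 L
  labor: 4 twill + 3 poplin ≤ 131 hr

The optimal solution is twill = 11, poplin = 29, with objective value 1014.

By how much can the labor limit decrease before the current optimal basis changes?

33

Binding constraints: dye, labor. The basis is B = [[1,3],[4,3]] with det -9.
Per unit decrease in labor, x* moves by d = (-0.3333, 0.1111).
The basis stays optimal until twill reaches 0; allowable decrease = 33 hr.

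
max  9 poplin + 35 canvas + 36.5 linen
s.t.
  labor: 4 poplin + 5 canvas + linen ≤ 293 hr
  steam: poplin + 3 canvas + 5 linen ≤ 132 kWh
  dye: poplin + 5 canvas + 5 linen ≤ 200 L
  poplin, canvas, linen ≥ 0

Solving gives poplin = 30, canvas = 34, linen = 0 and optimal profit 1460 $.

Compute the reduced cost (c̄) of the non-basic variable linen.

Check each constraint at x*: labor 290/293 (slack 3); steam 132/132 (tight); dye 200/200 (tight).
Since labor is not tight, its dual is 0.
Dual feasibility on the basic columns requires 1·y_steam + 1·y_dye = 9, 3·y_steam + 5·y_dye = 35.
Solving: y_steam = 5, y_dye = 4.
Reduced cost of linen: c₃ − yᵀa₃ = 36.5 − (5·5 + 4·5) = 36.5 − 45 = -8.5.

-8.5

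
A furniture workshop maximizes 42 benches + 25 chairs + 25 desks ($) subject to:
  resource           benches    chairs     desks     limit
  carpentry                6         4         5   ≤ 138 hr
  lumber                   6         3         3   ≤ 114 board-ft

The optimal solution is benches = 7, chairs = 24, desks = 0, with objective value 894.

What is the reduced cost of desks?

At the optimum: carpentry uses 138 of 138 (binding); lumber uses 114 of 114 (binding).
The binding rows give the dual system: 6·y_carpentry + 6·y_lumber = 42 and 4·y_carpentry + 3·y_lumber = 25.
→ y_carpentry = 4 and y_lumber = 3.
Reduced cost of desks: c₃ − yᵀa₃ = 25 − (4·5 + 3·3) = 25 − 29 = -4.

-4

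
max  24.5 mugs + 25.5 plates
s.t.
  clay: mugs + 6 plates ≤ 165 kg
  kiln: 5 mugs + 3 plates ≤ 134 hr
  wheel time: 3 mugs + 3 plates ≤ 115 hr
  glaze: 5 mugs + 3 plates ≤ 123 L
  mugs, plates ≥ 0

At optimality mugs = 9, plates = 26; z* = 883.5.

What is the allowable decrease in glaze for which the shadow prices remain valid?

40.5

Binding constraints: clay, glaze. The basis is B = [[1,6],[5,3]] with det -27.
Per unit decrease in glaze, x* moves by d = (-0.2222, 0.037).
The basis stays optimal until mugs reaches 0; allowable decrease = 40.5 L.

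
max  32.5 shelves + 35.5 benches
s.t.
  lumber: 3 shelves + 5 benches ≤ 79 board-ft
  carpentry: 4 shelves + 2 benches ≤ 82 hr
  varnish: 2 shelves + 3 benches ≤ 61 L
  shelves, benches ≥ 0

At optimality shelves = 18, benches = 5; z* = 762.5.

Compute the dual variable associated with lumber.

At the optimum: lumber uses 79 of 79 (binding); carpentry uses 82 of 82 (binding); varnish uses 51 of 61 (slack = 10).
Since varnish is not tight, its dual is 0.
Dual feasibility on the basic columns requires 3·y_lumber + 4·y_carpentry = 32.5, 5·y_lumber + 2·y_carpentry = 35.5.
Solving: y_lumber = 5.5, y_carpentry = 4.
Shadow price of lumber = 5.5.

5.5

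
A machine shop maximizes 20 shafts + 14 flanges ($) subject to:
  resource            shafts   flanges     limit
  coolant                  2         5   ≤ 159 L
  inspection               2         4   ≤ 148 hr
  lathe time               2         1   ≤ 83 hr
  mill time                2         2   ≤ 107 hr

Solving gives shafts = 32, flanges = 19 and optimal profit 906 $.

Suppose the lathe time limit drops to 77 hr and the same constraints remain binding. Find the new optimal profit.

852

Binding: coolant and lathe time. Non-binding: inspection (8 unused), mill time (5 unused).
By complementary slackness, y = 0 for the non-binding constraints.
The binding rows give the dual system: 2·y_coolant + 2·y_lathe time = 20 and 5·y_coolant + 1·y_lathe time = 14.
Solving: y_coolant = 1, y_lathe time = 9.
Δz = y_lathe time·Δb = 9 × (-6) = -54, so new z* = 906 − 54 = 852.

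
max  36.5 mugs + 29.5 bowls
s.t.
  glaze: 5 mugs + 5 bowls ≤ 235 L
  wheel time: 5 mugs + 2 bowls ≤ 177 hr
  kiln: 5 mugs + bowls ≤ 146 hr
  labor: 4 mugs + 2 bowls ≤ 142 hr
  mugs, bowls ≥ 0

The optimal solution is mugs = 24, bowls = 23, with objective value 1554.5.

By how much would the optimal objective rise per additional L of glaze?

Binding: glaze and labor. Non-binding: wheel time (11 unused), kiln (3 unused).
Since wheel time, kiln are not tight, their duals are 0.
From A_Bᵀ y = c: 5·y_glaze + 4·y_labor = 36.5; 5·y_glaze + 2·y_labor = 29.5.
Solving: y_glaze = 4.5, y_labor = 3.5.
Shadow price of glaze = 4.5.

4.5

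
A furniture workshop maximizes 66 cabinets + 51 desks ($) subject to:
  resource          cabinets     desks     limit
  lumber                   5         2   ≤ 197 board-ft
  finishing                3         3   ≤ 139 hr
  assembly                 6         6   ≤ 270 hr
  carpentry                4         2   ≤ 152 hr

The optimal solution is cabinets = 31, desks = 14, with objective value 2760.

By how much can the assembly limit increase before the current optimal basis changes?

8

Binding constraints: assembly, carpentry. The basis is B = [[6,6],[4,2]] with det -12.
Per unit increase in assembly, x* moves by d = (-0.1667, 0.3333).
The basis stays optimal until finishing becomes binding; allowable increase = 8 hr.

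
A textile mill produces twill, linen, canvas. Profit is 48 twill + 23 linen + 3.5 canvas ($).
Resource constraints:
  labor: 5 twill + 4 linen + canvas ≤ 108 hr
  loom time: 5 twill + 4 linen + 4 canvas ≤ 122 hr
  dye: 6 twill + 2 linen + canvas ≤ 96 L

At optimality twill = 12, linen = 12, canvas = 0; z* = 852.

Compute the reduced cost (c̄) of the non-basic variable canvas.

-5

At the optimum: labor uses 108 of 108 (binding); loom time uses 108 of 122 (slack = 14); dye uses 96 of 96 (binding).
Since loom time is not tight, its dual is 0.
The binding rows give the dual system: 5·y_labor + 6·y_dye = 48 and 4·y_labor + 2·y_dye = 23.
This yields shadow prices y_labor = 3, y_dye = 5.5.
Reduced cost of canvas: c₃ − yᵀa₃ = 3.5 − (3·1 + 5.5·1) = 3.5 − 8.5 = -5.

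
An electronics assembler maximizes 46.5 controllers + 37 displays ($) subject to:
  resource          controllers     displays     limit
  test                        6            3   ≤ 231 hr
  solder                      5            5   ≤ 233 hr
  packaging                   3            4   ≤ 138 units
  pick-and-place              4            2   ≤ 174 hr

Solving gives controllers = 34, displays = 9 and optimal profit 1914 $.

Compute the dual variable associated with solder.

0

At the optimum: test uses 231 of 231 (binding); solder uses 215 of 233 (slack = 18); packaging uses 138 of 138 (binding); pick-and-place uses 154 of 174 (slack = 20).
Since solder, pick-and-place are not tight, their duals are 0.
The binding rows give the dual system: 6·y_test + 3·y_packaging = 46.5 and 3·y_test + 4·y_packaging = 37.
This yields shadow prices y_test = 5, y_packaging = 5.5.
Shadow price of solder = 0.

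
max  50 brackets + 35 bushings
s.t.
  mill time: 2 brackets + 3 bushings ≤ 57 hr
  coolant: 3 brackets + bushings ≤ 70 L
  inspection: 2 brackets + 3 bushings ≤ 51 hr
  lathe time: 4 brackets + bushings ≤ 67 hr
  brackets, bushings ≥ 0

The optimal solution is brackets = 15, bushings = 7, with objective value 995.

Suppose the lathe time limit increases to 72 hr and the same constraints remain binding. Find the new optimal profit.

At the optimum: mill time uses 51 of 57 (slack = 6); coolant uses 52 of 70 (slack = 18); inspection uses 51 of 51 (binding); lathe time uses 67 of 67 (binding).
Since mill time, coolant are not tight, their duals are 0.
Dual feasibility on the basic columns requires 2·y_inspection + 4·y_lathe time = 50, 3·y_inspection + 1·y_lathe time = 35.
→ y_inspection = 9 and y_lathe time = 8.
Δz = y_lathe time·Δb = 8 × (5) = 40, so new z* = 995 + 40 = 1035.

1035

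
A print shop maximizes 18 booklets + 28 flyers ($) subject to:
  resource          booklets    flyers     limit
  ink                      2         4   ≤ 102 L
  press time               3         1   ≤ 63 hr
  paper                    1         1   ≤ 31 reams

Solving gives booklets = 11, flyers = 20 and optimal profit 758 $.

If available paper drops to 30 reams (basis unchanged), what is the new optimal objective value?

750

At the optimum: ink uses 102 of 102 (binding); press time uses 53 of 63 (slack = 10); paper uses 31 of 31 (binding).
By complementary slackness, y = 0 for the non-binding constraint.
The binding rows give the dual system: 2·y_ink + 1·y_paper = 18 and 4·y_ink + 1·y_paper = 28.
Solving: y_ink = 5, y_paper = 8.
Δz = y_paper·Δb = 8 × (-1) = -8, so new z* = 758 − 8 = 750.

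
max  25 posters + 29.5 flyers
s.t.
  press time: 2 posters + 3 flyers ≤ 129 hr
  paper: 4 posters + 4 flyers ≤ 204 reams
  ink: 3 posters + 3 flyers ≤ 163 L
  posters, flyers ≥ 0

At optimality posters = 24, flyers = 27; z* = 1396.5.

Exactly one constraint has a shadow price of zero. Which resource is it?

ink

press time: 129/129 (binding)
paper: 204/204 (binding)
ink: 153/163 (slack 10)
By complementary slackness, a constraint with positive slack has shadow price 0 → ink.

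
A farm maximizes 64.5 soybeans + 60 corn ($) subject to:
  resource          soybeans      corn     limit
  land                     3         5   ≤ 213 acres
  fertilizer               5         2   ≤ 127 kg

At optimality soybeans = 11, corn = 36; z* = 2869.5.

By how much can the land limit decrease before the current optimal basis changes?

136.8

Binding constraints: land, fertilizer. The basis is B = [[3,5],[5,2]] with det -19.
Per unit decrease in land, x* moves by d = (0.1053, -0.2632).
The basis stays optimal until corn reaches 0; allowable decrease = 136.8 acres.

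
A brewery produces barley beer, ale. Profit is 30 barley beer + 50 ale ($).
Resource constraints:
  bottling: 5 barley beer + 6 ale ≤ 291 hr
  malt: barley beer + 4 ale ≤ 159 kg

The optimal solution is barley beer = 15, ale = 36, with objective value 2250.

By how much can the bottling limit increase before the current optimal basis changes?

504

Binding constraints: bottling, malt. The basis is B = [[5,6],[1,4]] with det 14.
Per unit increase in bottling, x* moves by d = (0.2857, -0.0714).
The basis stays optimal until ale reaches 0; allowable increase = 504 hr.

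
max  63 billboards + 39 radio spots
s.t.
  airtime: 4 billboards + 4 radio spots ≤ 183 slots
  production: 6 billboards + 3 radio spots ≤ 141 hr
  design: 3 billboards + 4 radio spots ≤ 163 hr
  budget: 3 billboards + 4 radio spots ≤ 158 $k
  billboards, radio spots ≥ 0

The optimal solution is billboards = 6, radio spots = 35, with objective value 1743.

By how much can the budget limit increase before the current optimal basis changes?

Binding constraints: production, budget. The basis is B = [[6,3],[3,4]] with det 15.
Per unit increase in budget, x* moves by d = (-0.2, 0.4).
The basis stays optimal until design becomes binding; allowable increase = 5 $k.

5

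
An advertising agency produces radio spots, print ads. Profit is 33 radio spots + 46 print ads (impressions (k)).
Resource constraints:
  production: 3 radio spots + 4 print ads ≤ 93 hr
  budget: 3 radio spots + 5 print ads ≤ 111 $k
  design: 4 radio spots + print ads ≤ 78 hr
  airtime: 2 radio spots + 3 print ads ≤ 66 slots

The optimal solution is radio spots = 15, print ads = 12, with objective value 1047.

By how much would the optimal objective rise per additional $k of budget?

Check each constraint at x*: production 93/93 (tight); budget 105/111 (slack 6); design 72/78 (slack 6); airtime 66/66 (tight).
By complementary slackness, y = 0 for the non-binding constraints.
Dual feasibility on the basic columns requires 3·y_production + 2·y_airtime = 33, 4·y_production + 3·y_airtime = 46.
Solving: y_production = 7, y_airtime = 6.
Shadow price of budget = 0.

0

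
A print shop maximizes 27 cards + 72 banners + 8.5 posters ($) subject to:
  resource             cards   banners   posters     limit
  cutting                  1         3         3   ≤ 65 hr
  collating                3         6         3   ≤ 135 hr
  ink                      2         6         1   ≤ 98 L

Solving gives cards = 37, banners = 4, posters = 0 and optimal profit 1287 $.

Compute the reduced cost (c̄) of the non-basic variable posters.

Check each constraint at x*: cutting 49/65 (slack 16); collating 135/135 (tight); ink 98/98 (tight).
By complementary slackness, y = 0 for the non-binding constraint.
Dual feasibility on the basic columns requires 3·y_collating + 2·y_ink = 27, 6·y_collating + 6·y_ink = 72.
→ y_collating = 3 and y_ink = 9.
Reduced cost of posters: c₃ − yᵀa₃ = 8.5 − (3·3 + 9·1) = 8.5 − 18 = -9.5.

-9.5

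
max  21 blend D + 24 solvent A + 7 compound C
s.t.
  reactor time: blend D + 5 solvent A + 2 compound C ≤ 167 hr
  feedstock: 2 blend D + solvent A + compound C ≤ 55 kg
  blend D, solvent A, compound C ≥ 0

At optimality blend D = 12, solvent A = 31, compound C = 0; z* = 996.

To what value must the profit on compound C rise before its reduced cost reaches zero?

At the optimum: reactor time uses 167 of 167 (binding); feedstock uses 55 of 55 (binding).
The binding rows give the dual system: 1·y_reactor time + 2·y_feedstock = 21 and 5·y_reactor time + 1·y_feedstock = 24.
This yields shadow prices y_reactor time = 3, y_feedstock = 9.
compound C enters the basis when its profit ≥ yᵀa₃ = 3·2 + 9·1 = 15.

15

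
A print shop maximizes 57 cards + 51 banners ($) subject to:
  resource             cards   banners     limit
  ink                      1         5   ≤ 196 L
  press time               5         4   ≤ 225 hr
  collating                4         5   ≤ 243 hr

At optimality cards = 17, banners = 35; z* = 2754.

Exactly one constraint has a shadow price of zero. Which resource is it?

ink

ink: 192/196 (slack 4)
press time: 225/225 (binding)
collating: 243/243 (binding)
By complementary slackness, a constraint with positive slack has shadow price 0 → ink.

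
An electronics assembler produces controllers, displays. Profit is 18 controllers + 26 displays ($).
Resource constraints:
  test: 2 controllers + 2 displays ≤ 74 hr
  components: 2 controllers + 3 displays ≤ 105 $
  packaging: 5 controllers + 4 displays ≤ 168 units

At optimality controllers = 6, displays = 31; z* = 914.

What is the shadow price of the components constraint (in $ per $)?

8

At the optimum: test uses 74 of 74 (binding); components uses 105 of 105 (binding); packaging uses 154 of 168 (slack = 14).
Slack constraints have shadow price 0 (complementary slackness).
The binding rows give the dual system: 2·y_test + 2·y_components = 18 and 2·y_test + 3·y_components = 26.
This yields shadow prices y_test = 1, y_components = 8.
Shadow price of components = 8.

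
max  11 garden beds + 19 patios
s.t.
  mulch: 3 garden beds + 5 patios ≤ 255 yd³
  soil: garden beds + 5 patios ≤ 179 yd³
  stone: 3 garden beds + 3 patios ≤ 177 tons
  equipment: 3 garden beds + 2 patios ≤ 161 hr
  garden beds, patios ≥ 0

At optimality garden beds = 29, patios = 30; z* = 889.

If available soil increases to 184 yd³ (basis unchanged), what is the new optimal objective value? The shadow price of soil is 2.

Δb = 5, so new z* = 889 + (2)·(5) = 889 + 10 = 899.

899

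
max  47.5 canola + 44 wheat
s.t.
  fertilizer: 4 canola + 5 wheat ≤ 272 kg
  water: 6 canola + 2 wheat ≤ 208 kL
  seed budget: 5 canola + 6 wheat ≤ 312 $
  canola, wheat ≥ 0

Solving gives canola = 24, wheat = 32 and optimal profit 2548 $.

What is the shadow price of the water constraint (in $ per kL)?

Check each constraint at x*: fertilizer 256/272 (slack 16); water 208/208 (tight); seed budget 312/312 (tight).
Since fertilizer is not tight, its dual is 0.
The binding rows give the dual system: 6·y_water + 5·y_seed budget = 47.5 and 2·y_water + 6·y_seed budget = 44.
Solving: y_water = 2.5, y_seed budget = 6.5.
Shadow price of water = 2.5.

2.5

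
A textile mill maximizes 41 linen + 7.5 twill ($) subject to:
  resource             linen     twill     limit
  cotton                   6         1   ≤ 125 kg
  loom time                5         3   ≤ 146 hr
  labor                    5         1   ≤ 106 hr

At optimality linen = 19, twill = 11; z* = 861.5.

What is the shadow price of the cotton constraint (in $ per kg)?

Check each constraint at x*: cotton 125/125 (tight); loom time 128/146 (slack 18); labor 106/106 (tight).
Since loom time is not tight, its dual is 0.
The binding rows give the dual system: 6·y_cotton + 5·y_labor = 41 and 1·y_cotton + 1·y_labor = 7.5.
This yields shadow prices y_cotton = 3.5, y_labor = 4.
Shadow price of cotton = 3.5.

3.5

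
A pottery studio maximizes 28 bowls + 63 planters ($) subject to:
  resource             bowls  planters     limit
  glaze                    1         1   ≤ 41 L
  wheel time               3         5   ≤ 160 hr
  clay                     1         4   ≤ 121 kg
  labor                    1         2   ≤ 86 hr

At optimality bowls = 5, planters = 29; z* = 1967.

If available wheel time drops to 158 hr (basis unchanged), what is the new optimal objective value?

1953

At the optimum: glaze uses 34 of 41 (slack = 7); wheel time uses 160 of 160 (binding); clay uses 121 of 121 (binding); labor uses 63 of 86 (slack = 23).
Slack constraints have shadow price 0 (complementary slackness).
From A_Bᵀ y = c: 3·y_wheel time + 1·y_clay = 28; 5·y_wheel time + 4·y_clay = 63.
Solving: y_wheel time = 7, y_clay = 7.
Δz = y_wheel time·Δb = 7 × (-2) = -14, so new z* = 1967 − 14 = 1953.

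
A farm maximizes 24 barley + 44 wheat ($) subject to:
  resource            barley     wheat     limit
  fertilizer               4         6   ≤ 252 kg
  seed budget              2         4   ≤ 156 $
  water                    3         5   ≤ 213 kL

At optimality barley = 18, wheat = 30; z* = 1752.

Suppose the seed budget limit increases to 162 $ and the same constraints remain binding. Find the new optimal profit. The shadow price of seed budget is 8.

1800

Δb = 6, so new z* = 1752 + (8)·(6) = 1752 + 48 = 1800.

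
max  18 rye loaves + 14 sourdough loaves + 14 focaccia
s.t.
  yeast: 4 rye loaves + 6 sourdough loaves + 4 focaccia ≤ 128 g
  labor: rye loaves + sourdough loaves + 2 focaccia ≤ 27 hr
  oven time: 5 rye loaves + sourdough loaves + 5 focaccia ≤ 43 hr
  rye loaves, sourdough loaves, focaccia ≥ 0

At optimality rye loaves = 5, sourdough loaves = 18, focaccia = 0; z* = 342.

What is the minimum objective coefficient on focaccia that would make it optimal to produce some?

18

Check each constraint at x*: yeast 128/128 (tight); labor 23/27 (slack 4); oven time 43/43 (tight).
Slack constraints have shadow price 0 (complementary slackness).
From A_Bᵀ y = c: 4·y_yeast + 5·y_oven time = 18; 6·y_yeast + 1·y_oven time = 14.
→ y_yeast = 2 and y_oven time = 2.
focaccia enters the basis when its profit ≥ yᵀa₃ = 2·4 + 2·5 = 18.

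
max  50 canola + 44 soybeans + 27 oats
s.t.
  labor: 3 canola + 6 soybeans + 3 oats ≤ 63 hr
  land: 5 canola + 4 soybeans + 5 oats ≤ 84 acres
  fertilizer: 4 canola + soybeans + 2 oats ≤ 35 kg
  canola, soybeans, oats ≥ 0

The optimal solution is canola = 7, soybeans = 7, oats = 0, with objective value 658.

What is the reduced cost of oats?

-7

At the optimum: labor uses 63 of 63 (binding); land uses 63 of 84 (slack = 21); fertilizer uses 35 of 35 (binding).
Slack constraints have shadow price 0 (complementary slackness).
The binding rows give the dual system: 3·y_labor + 4·y_fertilizer = 50 and 6·y_labor + 1·y_fertilizer = 44.
→ y_labor = 6 and y_fertilizer = 8.
Reduced cost of oats: c₃ − yᵀa₃ = 27 − (6·3 + 8·2) = 27 − 34 = -7.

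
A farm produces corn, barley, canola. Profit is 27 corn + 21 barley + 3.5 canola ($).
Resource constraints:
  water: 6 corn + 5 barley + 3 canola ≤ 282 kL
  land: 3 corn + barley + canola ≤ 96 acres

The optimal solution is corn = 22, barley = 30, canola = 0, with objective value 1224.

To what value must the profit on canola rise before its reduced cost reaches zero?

13

At the optimum: water uses 282 of 282 (binding); land uses 96 of 96 (binding).
From A_Bᵀ y = c: 6·y_water + 3·y_land = 27; 5·y_water + 1·y_land = 21.
→ y_water = 4 and y_land = 1.
canola enters the basis when its profit ≥ yᵀa₃ = 4·3 + 1·1 = 13.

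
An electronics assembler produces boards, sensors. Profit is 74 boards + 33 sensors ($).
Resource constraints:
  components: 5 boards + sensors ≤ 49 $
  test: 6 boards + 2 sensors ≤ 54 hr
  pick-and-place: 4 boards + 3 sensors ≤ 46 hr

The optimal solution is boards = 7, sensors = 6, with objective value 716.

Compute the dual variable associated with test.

Check each constraint at x*: components 41/49 (slack 8); test 54/54 (tight); pick-and-place 46/46 (tight).
Since components is not tight, its dual is 0.
Dual feasibility on the basic columns requires 6·y_test + 4·y_pick-and-place = 74, 2·y_test + 3·y_pick-and-place = 33.
This yields shadow prices y_test = 9, y_pick-and-place = 5.
Shadow price of test = 9.

9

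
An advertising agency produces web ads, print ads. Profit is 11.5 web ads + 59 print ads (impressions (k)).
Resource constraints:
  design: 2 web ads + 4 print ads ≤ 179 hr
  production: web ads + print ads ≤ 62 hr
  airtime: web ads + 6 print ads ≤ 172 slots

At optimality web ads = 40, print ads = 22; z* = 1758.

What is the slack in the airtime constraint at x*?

airtime used = 1·40 + 6·22 = 172; slack = 172 − 172 = 0.

0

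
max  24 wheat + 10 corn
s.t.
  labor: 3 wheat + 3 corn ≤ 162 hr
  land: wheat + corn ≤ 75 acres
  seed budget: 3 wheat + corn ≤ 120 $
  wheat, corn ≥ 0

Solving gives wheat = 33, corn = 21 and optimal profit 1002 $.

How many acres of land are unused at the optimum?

21

land used = 1·33 + 1·21 = 54; slack = 75 − 54 = 21.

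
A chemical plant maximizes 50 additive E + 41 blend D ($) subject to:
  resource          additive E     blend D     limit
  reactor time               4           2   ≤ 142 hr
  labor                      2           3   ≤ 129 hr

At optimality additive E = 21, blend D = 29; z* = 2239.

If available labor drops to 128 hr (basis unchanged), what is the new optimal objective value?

2231

At the optimum: reactor time uses 142 of 142 (binding); labor uses 129 of 129 (binding).
The binding rows give the dual system: 4·y_reactor time + 2·y_labor = 50 and 2·y_reactor time + 3·y_labor = 41.
→ y_reactor time = 8.5 and y_labor = 8.
Δz = y_labor·Δb = 8 × (-1) = -8, so new z* = 2239 − 8 = 2231.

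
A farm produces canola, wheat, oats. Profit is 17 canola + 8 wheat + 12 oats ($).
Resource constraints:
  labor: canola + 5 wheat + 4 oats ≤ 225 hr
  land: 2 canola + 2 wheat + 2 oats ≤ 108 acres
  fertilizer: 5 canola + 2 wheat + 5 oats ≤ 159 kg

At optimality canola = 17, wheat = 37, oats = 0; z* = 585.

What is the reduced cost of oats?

Binding: land and fertilizer. Non-binding: labor (23 unused).
Slack constraints have shadow price 0 (complementary slackness).
From A_Bᵀ y = c: 2·y_land + 5·y_fertilizer = 17; 2·y_land + 2·y_fertilizer = 8.
This yields shadow prices y_land = 1, y_fertilizer = 3.
Reduced cost of oats: c₃ − yᵀa₃ = 12 − (1·2 + 3·5) = 12 − 17 = -5.

-5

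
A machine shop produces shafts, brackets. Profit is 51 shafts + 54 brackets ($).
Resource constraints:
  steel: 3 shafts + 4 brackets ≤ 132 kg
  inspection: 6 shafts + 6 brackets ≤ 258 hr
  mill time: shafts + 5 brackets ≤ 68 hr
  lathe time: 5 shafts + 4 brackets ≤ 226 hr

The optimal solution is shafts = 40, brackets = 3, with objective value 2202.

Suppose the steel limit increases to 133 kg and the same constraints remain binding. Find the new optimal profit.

2205

Binding: steel and inspection. Non-binding: mill time (13 unused), lathe time (14 unused).
By complementary slackness, y = 0 for the non-binding constraints.
From A_Bᵀ y = c: 3·y_steel + 6·y_inspection = 51; 4·y_steel + 6·y_inspection = 54.
This yields shadow prices y_steel = 3, y_inspection = 7.
Δz = y_steel·Δb = 3 × (1) = 3, so new z* = 2202 + 3 = 2205.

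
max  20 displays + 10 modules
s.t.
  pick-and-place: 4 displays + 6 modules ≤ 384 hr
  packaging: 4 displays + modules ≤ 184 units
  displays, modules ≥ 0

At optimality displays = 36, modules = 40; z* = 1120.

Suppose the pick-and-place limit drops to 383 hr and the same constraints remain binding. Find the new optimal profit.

Both pick-and-place and packaging are binding at x*.
Dual feasibility on the basic columns requires 4·y_pick-and-place + 4·y_packaging = 20, 6·y_pick-and-place + 1·y_packaging = 10.
Solving: y_pick-and-place = 1, y_packaging = 4.
Δz = y_pick-and-place·Δb = 1 × (-1) = -1, so new z* = 1120 − 1 = 1119.

1119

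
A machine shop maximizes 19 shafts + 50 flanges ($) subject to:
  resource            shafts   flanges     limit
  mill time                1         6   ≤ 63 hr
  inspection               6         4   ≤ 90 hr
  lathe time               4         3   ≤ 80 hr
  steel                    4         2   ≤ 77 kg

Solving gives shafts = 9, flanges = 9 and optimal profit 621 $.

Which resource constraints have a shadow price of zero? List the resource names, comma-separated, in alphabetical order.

mill time: 63/63 (binding)
inspection: 90/90 (binding)
lathe time: 63/80 (slack 17)
steel: 54/77 (slack 23)
By complementary slackness, a constraint with positive slack has shadow price 0 → lathe time, steel.

lathe time, steel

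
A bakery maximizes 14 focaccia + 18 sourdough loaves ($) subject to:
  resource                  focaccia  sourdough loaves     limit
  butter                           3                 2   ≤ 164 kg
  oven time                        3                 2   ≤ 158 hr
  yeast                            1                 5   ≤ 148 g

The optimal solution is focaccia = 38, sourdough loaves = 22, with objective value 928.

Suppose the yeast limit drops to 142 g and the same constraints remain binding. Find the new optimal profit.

Binding: oven time and yeast. Non-binding: butter (6 unused).
By complementary slackness, y = 0 for the non-binding constraint.
The binding rows give the dual system: 3·y_oven time + 1·y_yeast = 14 and 2·y_oven time + 5·y_yeast = 18.
→ y_oven time = 4 and y_yeast = 2.
Δz = y_yeast·Δb = 2 × (-6) = -12, so new z* = 928 − 12 = 916.

916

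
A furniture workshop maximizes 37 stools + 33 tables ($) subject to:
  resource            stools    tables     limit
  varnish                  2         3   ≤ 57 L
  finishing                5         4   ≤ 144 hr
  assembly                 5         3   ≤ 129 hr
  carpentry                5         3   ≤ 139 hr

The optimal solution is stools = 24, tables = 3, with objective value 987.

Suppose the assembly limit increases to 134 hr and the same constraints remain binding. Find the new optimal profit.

At the optimum: varnish uses 57 of 57 (binding); finishing uses 132 of 144 (slack = 12); assembly uses 129 of 129 (binding); carpentry uses 129 of 139 (slack = 10).
Since finishing, carpentry are not tight, their duals are 0.
From A_Bᵀ y = c: 2·y_varnish + 5·y_assembly = 37; 3·y_varnish + 3·y_assembly = 33.
Solving: y_varnish = 6, y_assembly = 5.
Δz = y_assembly·Δb = 5 × (5) = 25, so new z* = 987 + 25 = 1012.

1012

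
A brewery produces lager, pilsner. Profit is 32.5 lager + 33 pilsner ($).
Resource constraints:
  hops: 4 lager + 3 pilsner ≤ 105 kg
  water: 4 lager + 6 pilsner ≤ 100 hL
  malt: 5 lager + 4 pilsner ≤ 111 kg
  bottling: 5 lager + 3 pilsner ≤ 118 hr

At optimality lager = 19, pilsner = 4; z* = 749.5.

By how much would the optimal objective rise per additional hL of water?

At the optimum: hops uses 88 of 105 (slack = 17); water uses 100 of 100 (binding); malt uses 111 of 111 (binding); bottling uses 107 of 118 (slack = 11).
Slack constraints have shadow price 0 (complementary slackness).
The binding rows give the dual system: 4·y_water + 5·y_malt = 32.5 and 6·y_water + 4·y_malt = 33.
Solving: y_water = 2.5, y_malt = 4.5.
Shadow price of water = 2.5.

2.5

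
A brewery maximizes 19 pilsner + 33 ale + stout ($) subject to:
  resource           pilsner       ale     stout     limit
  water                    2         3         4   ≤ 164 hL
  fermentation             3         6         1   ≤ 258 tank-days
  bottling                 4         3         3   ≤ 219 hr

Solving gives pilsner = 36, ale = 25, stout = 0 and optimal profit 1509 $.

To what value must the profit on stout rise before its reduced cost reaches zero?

Binding: fermentation and bottling. Non-binding: water (17 unused).
By complementary slackness, y = 0 for the non-binding constraint.
The binding rows give the dual system: 3·y_fermentation + 4·y_bottling = 19 and 6·y_fermentation + 3·y_bottling = 33.
Solving: y_fermentation = 5, y_bottling = 1.
stout enters the basis when its profit ≥ yᵀa₃ = 5·1 + 1·3 = 8.

8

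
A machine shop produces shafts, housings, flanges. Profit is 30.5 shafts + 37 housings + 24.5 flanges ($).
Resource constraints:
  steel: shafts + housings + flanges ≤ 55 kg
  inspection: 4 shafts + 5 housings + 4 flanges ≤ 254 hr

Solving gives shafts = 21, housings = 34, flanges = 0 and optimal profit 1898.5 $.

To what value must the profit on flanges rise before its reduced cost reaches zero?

30.5

Check each constraint at x*: steel 55/55 (tight); inspection 254/254 (tight).
The binding rows give the dual system: 1·y_steel + 4·y_inspection = 30.5 and 1·y_steel + 5·y_inspection = 37.
→ y_steel = 4.5 and y_inspection = 6.5.
flanges enters the basis when its profit ≥ yᵀa₃ = 4.5·1 + 6.5·4 = 30.5.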